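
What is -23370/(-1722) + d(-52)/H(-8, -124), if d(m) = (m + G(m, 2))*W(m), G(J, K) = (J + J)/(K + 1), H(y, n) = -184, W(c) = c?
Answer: -5275/483 ≈ -10.921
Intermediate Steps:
G(J, K) = 2*J/(1 + K) (G(J, K) = (2*J)/(1 + K) = 2*J/(1 + K))
d(m) = 5*m²/3 (d(m) = (m + 2*m/(1 + 2))*m = (m + 2*m/3)*m = (5*m/3)*m = 5*m²/3)
-23370/(-1722) + d(-52)/H(-8, -124) = -23370/(-1722) + ((5/3)*(-52)²)/(-184) = -23370*(-1/1722) + ((5/3)*2704)*(-1/184) = 95/7 + (13520/3)*(-1/184) = 95/7 - 1690/69 = -5275/483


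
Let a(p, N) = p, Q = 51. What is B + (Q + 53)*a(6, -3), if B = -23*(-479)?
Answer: 11641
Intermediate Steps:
B = 11017
B + (Q + 53)*a(6, -3) = 11017 + (51 + 53)*6 = 11017 + 104*6 = 11017 + 624 = 11641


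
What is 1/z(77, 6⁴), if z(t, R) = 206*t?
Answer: 1/15862 ≈ 6.3044e-5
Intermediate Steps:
1/z(77, 6⁴) = 1/(206*77) = 1/15862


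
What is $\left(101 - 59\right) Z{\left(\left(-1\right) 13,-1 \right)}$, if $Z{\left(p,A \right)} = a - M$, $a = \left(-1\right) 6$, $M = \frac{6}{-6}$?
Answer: $-210$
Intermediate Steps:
$M = -1$ ($M = 6 \left(- \frac{1}{6}\right) = -1$)
$a = -6$
$Z{\left(p,A \right)} = -5$ ($Z{\left(p,A \right)} = -6 - -1 = -6 + 1 = -5$)
$\left(101 - 59\right) Z{\left(\left(-1\right) 13,-1 \right)} = \left(101 - 59\right) \left(-5\right) = 42 \left(-5\right) = -210$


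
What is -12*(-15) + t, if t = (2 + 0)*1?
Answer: 182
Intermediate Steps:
t = 2 (t = 2*1 = 2)
-12*(-15) + t = -12*(-15) + 2 = 180 + 2 = 182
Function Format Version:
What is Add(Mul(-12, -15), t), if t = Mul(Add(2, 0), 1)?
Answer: 182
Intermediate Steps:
t = 2 (t = Mul(2, 1) = 2)
Add(Mul(-12, -15), t) = Add(Mul(-12, -15), 2) = Add(180, 2) = 182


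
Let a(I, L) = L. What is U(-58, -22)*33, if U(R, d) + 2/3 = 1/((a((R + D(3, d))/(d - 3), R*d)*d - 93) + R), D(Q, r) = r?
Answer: -620939/28223 ≈ -22.001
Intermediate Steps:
U(R, d) = -⅔ + 1/(-93 + R + R*d²) (U(R, d) = -⅔ + 1/(((R*d)*d - 93) + R) = -⅔ + 1/((R*d² - 93) + R) = -⅔ + 1/((-93 + R*d²) + R) = -⅔ + 1/(-93 + R + R*d²))
U(-58, -22)*33 = ((189 - 2*(-58) - 2*(-58)*(-22)²)/(3*(-93 - 58 - 58*(-22)²)))*33 = ((189 + 116 - 2*(-58)*484)/(3*(-93 - 58 - 58*484)))*33 = ((189 + 116 + 56144)/(3*(-93 - 58 - 28072)))*33 = ((⅓)*56449/(-28223))*33 = ((⅓)*(-1/28223)*56449)*33 = -56449/84669*33 = -620939/28223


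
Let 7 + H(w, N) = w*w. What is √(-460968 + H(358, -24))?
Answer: 3*I*√36979 ≈ 576.9*I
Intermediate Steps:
H(w, N) = -7 + w² (H(w, N) = -7 + w*w = -7 + w²)
√(-460968 + H(358, -24)) = √(-460968 + (-7 + 358²)) = √(-460968 + (-7 + 128164)) = √(-460968 + 128157) = √(-332811) = 3*I*√36979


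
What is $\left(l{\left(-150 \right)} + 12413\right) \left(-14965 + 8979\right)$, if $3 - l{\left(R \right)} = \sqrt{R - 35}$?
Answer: $-74322176 + 5986 i \sqrt{185} \approx -7.4322 \cdot 10^{7} + 81418.0 i$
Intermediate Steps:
$l{\left(R \right)} = 3 - \sqrt{-35 + R}$ ($l{\left(R \right)} = 3 - \sqrt{R - 35} = 3 - \sqrt{-35 + R}$)
$\left(l{\left(-150 \right)} + 12413\right) \left(-14965 + 8979\right) = \left(\left(3 - \sqrt{-35 - 150}\right) + 12413\right) \left(-14965 + 8979\right) = \left(\left(3 - \sqrt{-185}\right) + 12413\right) \left(-5986\right) = \left(\left(3 - i \sqrt{185}\right) + 12413\right) \left(-5986\right) = \left(12416 - i \sqrt{185}\right) \left(-5986\right) = -74322176 + 5986 i \sqrt{185}$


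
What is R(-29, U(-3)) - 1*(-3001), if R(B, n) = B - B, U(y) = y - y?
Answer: 3001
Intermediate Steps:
U(y) = 0
R(B, n) = 0
R(-29, U(-3)) - 1*(-3001) = 0 - 1*(-3001) = 0 + 3001 = 3001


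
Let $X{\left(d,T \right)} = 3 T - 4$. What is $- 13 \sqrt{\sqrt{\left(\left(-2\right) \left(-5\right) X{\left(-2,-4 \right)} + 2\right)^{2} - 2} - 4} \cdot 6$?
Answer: $- 78 \sqrt{-4 + \sqrt{24962}} \approx -967.93$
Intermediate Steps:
$X{\left(d,T \right)} = -4 + 3 T$
$- 13 \sqrt{\sqrt{\left(\left(-2\right) \left(-5\right) X{\left(-2,-4 \right)} + 2\right)^{2} - 2} - 4} \cdot 6 = - 13 \sqrt{\sqrt{\left(\left(-2\right) \left(-5\right) \left(-4 + 3 \left(-4\right)\right) + 2\right)^{2} - 2} - 4} \cdot 6 = - 13 \sqrt{\sqrt{\left(10 \left(-4 - 12\right) + 2\right)^{2} - 2} - 4} \cdot 6 = - 13 \sqrt{\sqrt{\left(10 \left(-16\right) + 2\right)^{2} - 2} - 4} \cdot 6 = - 13 \sqrt{\sqrt{\left(-160 + 2\right)^{2} - 2} - 4} \cdot 6 = - 13 \sqrt{\sqrt{\left(-158\right)^{2} - 2} - 4} \cdot 6 = - 13 \sqrt{\sqrt{24964 - 2} - 4} \cdot 6 = - 13 \sqrt{\sqrt{24962} - 4} \cdot 6 = - 13 \sqrt{-4 + \sqrt{24962}} \cdot 6 = - 78 \sqrt{-4 + \sqrt{24962}}$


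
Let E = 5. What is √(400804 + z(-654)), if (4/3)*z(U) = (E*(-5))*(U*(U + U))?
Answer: 7*I*√319154 ≈ 3954.6*I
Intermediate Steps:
z(U) = -75*U²/2 (z(U) = 3*((5*(-5))*(U*(U + U)))/4 = 3*(-25*U*2*U)/4 = 3*(-50*U²)/4 = -75*U²/2)
√(400804 + z(-654)) = √(400804 - 75/2*(-654)²) = √(400804 - 75/2*427716) = √(400804 - 16039350) = √(-15638546) = 7*I*√319154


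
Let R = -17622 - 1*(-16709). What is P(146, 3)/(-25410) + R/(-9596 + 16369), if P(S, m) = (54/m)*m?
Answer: -3927512/28683655 ≈ -0.13692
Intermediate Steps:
R = -913 (R = -17622 + 16709 = -913)
P(S, m) = 54
P(146, 3)/(-25410) + R/(-9596 + 16369) = 54/(-25410) - 913/(-9596 + 16369) = 54*(-1/25410) - 913/6773 = -9/4235 - 913*1/6773 = -9/4235 - 913/6773 = -3927512/28683655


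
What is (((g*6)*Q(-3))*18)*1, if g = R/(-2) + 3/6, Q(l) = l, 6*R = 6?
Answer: 0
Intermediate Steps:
R = 1 (R = (1/6)*6 = 1)
g = 0 (g = 1/(-2) + 3/6 = 1*(-1/2) + 3*(1/6) = -1/2 + 1/2 = 0)
(((g*6)*Q(-3))*18)*1 = (((0*6)*(-3))*18)*1 = ((0*(-3))*18)*1 = (0*18)*1 = 0*1 = 0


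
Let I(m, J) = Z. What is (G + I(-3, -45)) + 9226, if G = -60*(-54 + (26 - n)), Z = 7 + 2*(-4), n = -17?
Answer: 9885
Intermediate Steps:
Z = -1 (Z = 7 - 8 = -1)
I(m, J) = -1
G = 660 (G = -60*(-54 + (26 - 1*(-17))) = -60*(-54 + (26 + 17)) = -60*(-54 + 43) = -60*(-11) = 660)
(G + I(-3, -45)) + 9226 = (660 - 1) + 9226 = 659 + 9226 = 9885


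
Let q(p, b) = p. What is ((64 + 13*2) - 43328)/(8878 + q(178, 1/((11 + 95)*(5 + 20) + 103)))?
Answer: -21619/4528 ≈ -4.7745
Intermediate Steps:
((64 + 13*2) - 43328)/(8878 + q(178, 1/((11 + 95)*(5 + 20) + 103))) = ((64 + 13*2) - 43328)/(8878 + 178) = ((64 + 26) - 43328)/9056 = (90 - 43328)*(1/9056) = -43238*1/9056 = -21619/4528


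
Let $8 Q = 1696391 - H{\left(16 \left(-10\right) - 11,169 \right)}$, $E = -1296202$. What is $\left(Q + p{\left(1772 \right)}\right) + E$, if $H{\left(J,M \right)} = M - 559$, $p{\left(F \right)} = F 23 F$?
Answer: $\frac{569084221}{8} \approx 7.1135 \cdot 10^{7}$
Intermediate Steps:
$p{\left(F \right)} = 23 F^{2}$ ($p{\left(F \right)} = 23 F F = 23 F^{2}$)
$H{\left(J,M \right)} = -559 + M$ ($H{\left(J,M \right)} = M - 559 = -559 + M$)
$Q = \frac{1696781}{8}$ ($Q = \frac{1696391 - \left(-559 + 169\right)}{8} = \frac{1696391 - -390}{8} = \frac{1696391 + 390}{8} = \frac{1}{8} \cdot 1696781 = \frac{1696781}{8} \approx 2.121 \cdot 10^{5}$)
$\left(Q + p{\left(1772 \right)}\right) + E = \left(\frac{1696781}{8} + 23 \cdot 1772^{2}\right) - 1296202 = \left(\frac{1696781}{8} + 23 \cdot 3139984\right) - 1296202 = \left(\frac{1696781}{8} + 72219632\right) - 1296202 = \frac{579453837}{8} - 1296202 = \frac{569084221}{8}$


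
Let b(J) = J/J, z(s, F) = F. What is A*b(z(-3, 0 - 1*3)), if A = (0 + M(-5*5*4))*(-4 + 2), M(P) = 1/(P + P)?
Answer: 1/100 ≈ 0.010000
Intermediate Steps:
b(J) = 1
M(P) = 1/(2*P)
A = 1/100 (A = (0 + 1/(2*((-5*5*4))))*(-4 + 2) = (0 + 1/(2*((-25*4))))*(-2) = (0 + (1/2)/(-100))*(-2) = (0 + (1/2)*(-1/100))*(-2) = (0 - 1/200)*(-2) = -1/200*(-2) = 1/100 ≈ 0.010000)
A*b(z(-3, 0 - 1*3)) = (1/100)*1 = 1/100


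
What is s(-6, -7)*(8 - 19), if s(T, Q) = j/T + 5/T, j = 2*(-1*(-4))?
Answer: 143/6 ≈ 23.833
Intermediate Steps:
j = 8 (j = 2*4 = 8)
s(T, Q) = 13/T (s(T, Q) = 8/T + 5/T = 13/T)
s(-6, -7)*(8 - 19) = (13/(-6))*(8 - 19) = (13*(-1/6))*(-11) = -13/6*(-11) = 143/6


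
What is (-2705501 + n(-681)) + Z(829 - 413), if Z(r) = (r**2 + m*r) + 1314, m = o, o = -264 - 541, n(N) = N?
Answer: -2866692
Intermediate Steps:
o = -805
m = -805
Z(r) = 1314 + r**2 - 805*r (Z(r) = (r**2 - 805*r) + 1314 = 1314 + r**2 - 805*r)
(-2705501 + n(-681)) + Z(829 - 413) = (-2705501 - 681) + (1314 + (829 - 413)**2 - 805*(829 - 413)) = -2706182 + (1314 + 416**2 - 805*416) = -2706182 + (1314 + 173056 - 334880) = -2706182 - 160510 = -2866692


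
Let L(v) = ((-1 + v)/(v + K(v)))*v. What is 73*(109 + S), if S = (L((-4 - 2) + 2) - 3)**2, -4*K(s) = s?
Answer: 133006/9 ≈ 14778.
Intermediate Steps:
K(s) = -s/4
L(v) = -4/3 + 4*v/3 (L(v) = ((-1 + v)/(v - v/4))*v = ((-1 + v)/((3*v/4)))*v = ((-1 + v)*(4/(3*v)))*v = (4*(-1 + v)/(3*v))*v = -4/3 + 4*v/3)
S = 841/9 (S = ((-4/3 + 4*((-4 - 2) + 2)/3) - 3)**2 = ((-4/3 + 4*(-6 + 2)/3) - 3)**2 = ((-4/3 + (4/3)*(-4)) - 3)**2 = ((-4/3 - 16/3) - 3)**2 = (-20/3 - 3)**2 = (-29/3)**2 = 841/9 ≈ 93.444)
73*(109 + S) = 73*(109 + 841/9) = 73*(1822/9) = 133006/9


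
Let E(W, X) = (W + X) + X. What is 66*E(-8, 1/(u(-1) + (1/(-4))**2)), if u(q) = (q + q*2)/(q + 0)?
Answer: -23760/49 ≈ -484.90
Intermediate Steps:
u(q) = 3 (u(q) = (q + 2*q)/q = (3*q)/q = 3)
E(W, X) = W + 2*X
66*E(-8, 1/(u(-1) + (1/(-4))**2)) = 66*(-8 + 2/(3 + (1/(-4))**2)) = 66*(-8 + 2/(3 + (-1/4)**2)) = 66*(-8 + 2/(3 + 1/16)) = 66*(-8 + 2/(49/16)) = 66*(-8 + 2*(16/49)) = 66*(-8 + 32/49) = 66*(-360/49) = -23760/49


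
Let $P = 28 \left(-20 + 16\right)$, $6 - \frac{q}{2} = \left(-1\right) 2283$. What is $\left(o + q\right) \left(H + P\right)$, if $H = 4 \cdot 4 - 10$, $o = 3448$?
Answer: $-850756$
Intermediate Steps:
$q = 4578$ ($q = 12 - 2 \left(\left(-1\right) 2283\right) = 12 - -4566 = 12 + 4566 = 4578$)
$P = -112$ ($P = 28 \left(-4\right) = -112$)
$H = 6$ ($H = 16 - 10 = 6$)
$\left(o + q\right) \left(H + P\right) = \left(3448 + 4578\right) \left(6 - 112\right) = 8026 \left(-106\right) = -850756$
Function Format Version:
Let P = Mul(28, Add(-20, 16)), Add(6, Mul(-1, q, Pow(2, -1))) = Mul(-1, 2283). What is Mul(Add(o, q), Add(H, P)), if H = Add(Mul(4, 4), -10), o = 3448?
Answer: -850756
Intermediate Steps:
q = 4578 (q = Add(12, Mul(-2, Mul(-1, 2283))) = Add(12, Mul(-2, -2283)) = Add(12, 4566) = 4578)
P = -112 (P = Mul(28, -4) = -112)
H = 6 (H = Add(16, -10) = 6)
Mul(Add(o, q), Add(H, P)) = Mul(Add(3448, 4578), Add(6, -112)) = Mul(8026, -106) = -850756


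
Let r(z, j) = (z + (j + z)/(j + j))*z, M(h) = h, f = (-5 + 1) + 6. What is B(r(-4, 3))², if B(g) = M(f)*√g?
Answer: 200/3 ≈ 66.667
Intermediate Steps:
f = 2 (f = -4 + 6 = 2)
r(z, j) = z*(z + (j + z)/(2*j)) (r(z, j) = (z + (j + z)/((2*j)))*z = (z + (j + z)*(1/(2*j)))*z = (z + (j + z)/(2*j))*z = z*(z + (j + z)/(2*j)))
B(g) = 2*√g
B(r(-4, 3))² = (2*√((½)*(-4)*(-4 + 3*(1 + 2*(-4)))/3))² = (2*√((½)*(-4)*(⅓)*(-4 + 3*(1 - 8))))² = (2*√((½)*(-4)*(⅓)*(-4 + 3*(-7))))² = (2*√((½)*(-4)*(⅓)*(-4 - 21)))² = (2*√((½)*(-4)*(⅓)*(-25)))² = (2*√(50/3))² = (2*(5*√6/3))² = (10*√6/3)² = 200/3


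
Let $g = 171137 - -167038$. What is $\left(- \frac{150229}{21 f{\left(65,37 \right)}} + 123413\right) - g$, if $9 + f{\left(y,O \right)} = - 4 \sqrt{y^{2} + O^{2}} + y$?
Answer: $- \frac{6955561427}{32388} + \frac{150229 \sqrt{5594}}{453432} \approx -2.1473 \cdot 10^{5}$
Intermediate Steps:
$f{\left(y,O \right)} = -9 + y - 4 \sqrt{O^{2} + y^{2}}$ ($f{\left(y,O \right)} = -9 + \left(- 4 \sqrt{y^{2} + O^{2}} + y\right) = -9 + \left(- 4 \sqrt{O^{2} + y^{2}} + y\right) = -9 + \left(y - 4 \sqrt{O^{2} + y^{2}}\right) = -9 + y - 4 \sqrt{O^{2} + y^{2}}$)
$g = 338175$ ($g = 171137 + 167038 = 338175$)
$\left(- \frac{150229}{21 f{\left(65,37 \right)}} + 123413\right) - g = \left(- \frac{150229}{21 \left(-9 + 65 - 4 \sqrt{37^{2} + 65^{2}}\right)} + 123413\right) - 338175 = \left(- \frac{150229}{21 \left(-9 + 65 - 4 \sqrt{1369 + 4225}\right)} + 123413\right) - 338175 = \left(- \frac{150229}{21 \left(-9 + 65 - 4 \sqrt{5594}\right)} + 123413\right) - 338175 = \left(- \frac{150229}{21 \left(56 - 4 \sqrt{5594}\right)} + 123413\right) - 338175 = \left(- \frac{150229}{1176 - 84 \sqrt{5594}} + 123413\right) - 338175 = \left(123413 - \frac{150229}{1176 - 84 \sqrt{5594}}\right) - 338175 = -214762 - \frac{150229}{1176 - 84 \sqrt{5594}}$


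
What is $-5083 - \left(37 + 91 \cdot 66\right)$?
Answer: $-11126$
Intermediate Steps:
$-5083 - \left(37 + 91 \cdot 66\right) = -5083 - \left(37 + 6006\right) = -5083 - 6043 = -11126$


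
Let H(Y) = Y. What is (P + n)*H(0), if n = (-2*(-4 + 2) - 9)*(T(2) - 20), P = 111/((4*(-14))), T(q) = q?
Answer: 0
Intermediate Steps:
P = -111/56 (P = 111/(-56) = 111*(-1/56) = -111/56 ≈ -1.9821)
n = 90 (n = (-2*(-4 + 2) - 9)*(2 - 20) = (-2*(-2) - 9)*(-18) = (4 - 9)*(-18) = -5*(-18) = 90)
(P + n)*H(0) = (-111/56 + 90)*0 = (4929/56)*0 = 0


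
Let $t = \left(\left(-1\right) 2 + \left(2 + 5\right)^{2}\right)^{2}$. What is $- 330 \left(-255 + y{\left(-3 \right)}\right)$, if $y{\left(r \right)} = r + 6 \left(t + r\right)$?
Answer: $-4282740$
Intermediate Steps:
$t = 2209$ ($t = \left(-2 + 7^{2}\right)^{2} = \left(-2 + 49\right)^{2} = 47^{2} = 2209$)
$y{\left(r \right)} = 13254 + 7 r$ ($y{\left(r \right)} = r + 6 \left(2209 + r\right) = r + \left(13254 + 6 r\right) = 13254 + 7 r$)
$- 330 \left(-255 + y{\left(-3 \right)}\right) = - 330 \left(-255 + \left(13254 + 7 \left(-3\right)\right)\right) = - 330 \left(-255 + \left(13254 - 21\right)\right) = - 330 \left(-255 + 13233\right) = \left(-330\right) 12978 = -4282740$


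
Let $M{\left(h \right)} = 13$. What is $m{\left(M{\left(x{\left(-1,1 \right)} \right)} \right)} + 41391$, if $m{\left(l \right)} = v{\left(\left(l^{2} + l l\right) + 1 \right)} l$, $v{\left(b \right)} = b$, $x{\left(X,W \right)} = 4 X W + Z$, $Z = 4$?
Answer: $45798$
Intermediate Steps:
$x{\left(X,W \right)} = 4 + 4 W X$ ($x{\left(X,W \right)} = 4 X W + 4 = 4 W X + 4 = 4 + 4 W X$)
$m{\left(l \right)} = l \left(1 + 2 l^{2}\right)$ ($m{\left(l \right)} = \left(\left(l^{2} + l l\right) + 1\right) l = \left(\left(l^{2} + l^{2}\right) + 1\right) l = \left(2 l^{2} + 1\right) l = \left(1 + 2 l^{2}\right) l = l \left(1 + 2 l^{2}\right)$)
$m{\left(M{\left(x{\left(-1,1 \right)} \right)} \right)} + 41391 = \left(13 + 2 \cdot 13^{3}\right) + 41391 = \left(13 + 2 \cdot 2197\right) + 41391 = \left(13 + 4394\right) + 41391 = 4407 + 41391 = 45798$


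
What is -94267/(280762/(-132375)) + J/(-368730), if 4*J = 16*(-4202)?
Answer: 2300618365379473/51762686130 ≈ 44446.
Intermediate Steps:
J = -16808 (J = (16*(-4202))/4 = (¼)*(-67232) = -16808)
-94267/(280762/(-132375)) + J/(-368730) = -94267/(280762/(-132375)) - 16808/(-368730) = -94267/(280762*(-1/132375)) - 16808*(-1/368730) = -94267/(-280762/132375) + 8404/184365 = -94267*(-132375/280762) + 8404/184365 = 12478594125/280762 + 8404/184365 = 2300618365379473/51762686130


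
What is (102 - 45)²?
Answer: 3249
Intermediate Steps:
(102 - 45)² = 57² = 3249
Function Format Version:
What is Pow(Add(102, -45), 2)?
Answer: 3249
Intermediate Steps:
Pow(Add(102, -45), 2) = Pow(57, 2) = 3249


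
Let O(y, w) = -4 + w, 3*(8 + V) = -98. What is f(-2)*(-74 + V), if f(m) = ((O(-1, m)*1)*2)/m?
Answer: -688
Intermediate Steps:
V = -122/3 (V = -8 + (⅓)*(-98) = -8 - 98/3 = -122/3 ≈ -40.667)
f(m) = (-8 + 2*m)/m (f(m) = (((-4 + m)*1)*2)/m = ((-4 + m)*2)/m = (-8 + 2*m)/m)
f(-2)*(-74 + V) = (2 - 8/(-2))*(-74 - 122/3) = (2 - 8*(-½))*(-344/3) = (2 + 4)*(-344/3) = 6*(-344/3) = -688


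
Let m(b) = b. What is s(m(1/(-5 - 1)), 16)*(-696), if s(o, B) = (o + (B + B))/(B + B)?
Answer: -5539/8 ≈ -692.38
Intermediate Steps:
s(o, B) = (o + 2*B)/(2*B) (s(o, B) = (o + 2*B)/((2*B)) = (o + 2*B)*(1/(2*B)) = (o + 2*B)/(2*B))
s(m(1/(-5 - 1)), 16)*(-696) = ((16 + 1/(2*(-5 - 1)))/16)*(-696) = ((16 + (½)/(-6))/16)*(-696) = ((16 + (½)*(-⅙))/16)*(-696) = ((16 - 1/12)/16)*(-696) = ((1/16)*(191/12))*(-696) = (191/192)*(-696) = -5539/8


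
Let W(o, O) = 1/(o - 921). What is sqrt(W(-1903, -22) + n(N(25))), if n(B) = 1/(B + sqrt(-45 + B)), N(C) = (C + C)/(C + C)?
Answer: sqrt(-1/2824 + 1/(1 + 2*I*sqrt(11))) ≈ 0.29231 - 0.25214*I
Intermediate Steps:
W(o, O) = 1/(-921 + o)
N(C) = 1 (N(C) = (2*C)/((2*C)) = (2*C)*(1/(2*C)) = 1)
sqrt(W(-1903, -22) + n(N(25))) = sqrt(1/(-921 - 1903) + 1/(1 + sqrt(-45 + 1))) = sqrt(1/(-2824) + 1/(1 + sqrt(-44))) = sqrt(-1/2824 + 1/(1 + 2*I*sqrt(11)))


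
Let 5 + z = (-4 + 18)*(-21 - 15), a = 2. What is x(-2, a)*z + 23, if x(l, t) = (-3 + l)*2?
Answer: 5113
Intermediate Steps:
x(l, t) = -6 + 2*l
z = -509 (z = -5 + (-4 + 18)*(-21 - 15) = -5 + 14*(-36) = -5 - 504 = -509)
x(-2, a)*z + 23 = (-6 + 2*(-2))*(-509) + 23 = (-6 - 4)*(-509) + 23 = -10*(-509) + 23 = 5090 + 23 = 5113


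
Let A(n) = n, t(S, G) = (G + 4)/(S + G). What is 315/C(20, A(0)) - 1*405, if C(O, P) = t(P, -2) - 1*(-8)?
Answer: -360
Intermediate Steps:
t(S, G) = (4 + G)/(G + S)
C(O, P) = 8 + 2/(-2 + P) (C(O, P) = (4 - 2)/(-2 + P) - 1*(-8) = 2/(-2 + P) + 8 = 8 + 2/(-2 + P))
315/C(20, A(0)) - 1*405 = 315/((2*(-7 + 4*0)/(-2 + 0))) - 1*405 = 315/((2*(-7 + 0)/(-2))) - 405 = 315/((2*(-1/2)*(-7))) - 405 = 315/7 - 405 = 315*(1/7) - 405 = 45 - 405 = -360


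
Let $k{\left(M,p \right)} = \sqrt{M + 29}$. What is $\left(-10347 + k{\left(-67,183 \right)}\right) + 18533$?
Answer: $8186 + i \sqrt{38} \approx 8186.0 + 6.1644 i$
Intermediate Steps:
$k{\left(M,p \right)} = \sqrt{29 + M}$
$\left(-10347 + k{\left(-67,183 \right)}\right) + 18533 = \left(-10347 + \sqrt{29 - 67}\right) + 18533 = \left(-10347 + \sqrt{-38}\right) + 18533 = \left(-10347 + i \sqrt{38}\right) + 18533 = 8186 + i \sqrt{38}$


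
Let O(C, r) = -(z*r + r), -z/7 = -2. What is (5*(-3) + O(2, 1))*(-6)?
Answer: 180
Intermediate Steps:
z = 14 (z = -7*(-2) = 14)
O(C, r) = -15*r (O(C, r) = -(14*r + r) = -15*r)
(5*(-3) + O(2, 1))*(-6) = (5*(-3) - 15*1)*(-6) = (-15 - 15)*(-6) = -30*(-6) = 180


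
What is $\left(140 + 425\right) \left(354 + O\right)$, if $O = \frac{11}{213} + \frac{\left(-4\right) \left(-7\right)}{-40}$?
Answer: $\frac{85048207}{426} \approx 1.9964 \cdot 10^{5}$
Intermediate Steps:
$O = - \frac{1381}{2130}$ ($O = 11 \cdot \frac{1}{213} + 28 \left(- \frac{1}{40}\right) = \frac{11}{213} - \frac{7}{10} = - \frac{1381}{2130} \approx -0.64836$)
$\left(140 + 425\right) \left(354 + O\right) = \left(140 + 425\right) \left(354 - \frac{1381}{2130}\right) = 565 \cdot \frac{752639}{2130} = \frac{85048207}{426}$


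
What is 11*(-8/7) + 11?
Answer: -11/7 ≈ -1.5714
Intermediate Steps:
11*(-8/7) + 11 = -88/7 + 11 = -11/7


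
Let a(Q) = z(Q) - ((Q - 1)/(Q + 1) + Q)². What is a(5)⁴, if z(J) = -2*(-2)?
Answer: 4097152081/6561 ≈ 6.2447e+5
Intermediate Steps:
z(J) = 4
a(Q) = 4 - (Q + (-1 + Q)/(1 + Q))² (a(Q) = 4 - ((Q - 1)/(Q + 1) + Q)² = 4 - ((-1 + Q)/(1 + Q) + Q)² = 4 - (Q + (-1 + Q)/(1 + Q))²)
a(5)⁴ = (4 - (-1 + 5² + 2*5)²/(1 + 5)²)⁴ = (4 - 1*(-1 + 25 + 10)²/6²)⁴ = (4 - 1*1/36*34²)⁴ = (4 - 1*1/36*1156)⁴ = (4 - 289/9)⁴ = (-253/9)⁴ = 4097152081/6561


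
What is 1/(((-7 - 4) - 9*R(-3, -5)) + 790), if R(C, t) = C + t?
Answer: 1/851 ≈ 0.0011751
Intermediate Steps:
1/(((-7 - 4) - 9*R(-3, -5)) + 790) = 1/(((-7 - 4) - 9*(-3 - 5)) + 790) = 1/((-11 - 9*(-8)) + 790) = 1/((-11 + 72) + 790) = 1/(61 + 790) = 1/851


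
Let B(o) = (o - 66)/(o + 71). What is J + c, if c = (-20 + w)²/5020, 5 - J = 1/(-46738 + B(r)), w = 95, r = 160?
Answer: 16586002901/2709892384 ≈ 6.1205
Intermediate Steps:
B(o) = (-66 + o)/(71 + o)
J = 53982151/10796384 (J = 5 - 1/(-46738 + (-66 + 160)/(71 + 160)) = 5 - 1/(-46738 + 94/231) = 5 - 1/(-10796384/231) = 5 - 1*(-231/10796384) = 5 + 231/10796384 = 53982151/10796384 ≈ 5.0000)
c = 1125/1004 (c = (-20 + 95)²/5020 = 75²*(1/5020) = 5625*(1/5020) = 1125/1004 ≈ 1.1205)
J + c = 53982151/10796384 + 1125/1004 = 16586002901/2709892384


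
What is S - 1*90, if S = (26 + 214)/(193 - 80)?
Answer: -9930/113 ≈ -87.876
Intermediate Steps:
S = 240/113 ≈ 2.1239
S - 1*90 = 240/113 - 1*90 = 240/113 - 90 = -9930/113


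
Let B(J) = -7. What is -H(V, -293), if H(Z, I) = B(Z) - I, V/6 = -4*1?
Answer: -286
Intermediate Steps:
V = -24 (V = 6*(-4*1) = 6*(-4) = -24)
H(Z, I) = -7 - I
-H(V, -293) = -(-7 - 1*(-293)) = -(-7 + 293) = -1*286 = -286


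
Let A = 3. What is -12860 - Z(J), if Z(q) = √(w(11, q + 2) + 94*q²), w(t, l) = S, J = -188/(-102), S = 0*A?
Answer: -12860 - 94*√94/51 ≈ -12878.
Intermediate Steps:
S = 0 (S = 0*3 = 0)
J = 94/51 (J = -188*(-1/102) = 94/51 ≈ 1.8431)
w(t, l) = 0
Z(q) = √94*√(q²) (Z(q) = √(0 + 94*q²) = √(94*q²) = √94*√(q²))
-12860 - Z(J) = -12860 - √94*√((94/51)²) = -12860 - √94*√(8836/2601) = -12860 - √94*94/51 = -12860 - 94*√94/51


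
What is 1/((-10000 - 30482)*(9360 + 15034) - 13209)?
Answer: -1/987531117 ≈ -1.0126e-9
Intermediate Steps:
1/((-10000 - 30482)*(9360 + 15034) - 13209) = 1/(-40482*24394 - 13209) = 1/(-987517908 - 13209) = 1/(-987531117) = -1/987531117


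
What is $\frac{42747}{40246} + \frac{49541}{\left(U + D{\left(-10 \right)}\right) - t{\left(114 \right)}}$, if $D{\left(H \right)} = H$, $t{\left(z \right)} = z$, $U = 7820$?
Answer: $\frac{1161403999}{154866608} \approx 7.4994$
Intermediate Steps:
$\frac{42747}{40246} + \frac{49541}{\left(U + D{\left(-10 \right)}\right) - t{\left(114 \right)}} = \frac{42747}{40246} + \frac{49541}{\left(7820 - 10\right) - 114} = 42747 \cdot \frac{1}{40246} + \frac{49541}{7810 - 114} = \frac{42747}{40246} + \frac{49541}{7696} = \frac{1161403999}{154866608}$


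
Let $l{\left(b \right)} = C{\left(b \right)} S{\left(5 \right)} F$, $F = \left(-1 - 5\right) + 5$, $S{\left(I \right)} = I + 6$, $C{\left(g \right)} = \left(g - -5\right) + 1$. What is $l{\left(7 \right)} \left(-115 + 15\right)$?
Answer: $14300$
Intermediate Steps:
$C{\left(g \right)} = 6 + g$ ($C{\left(g \right)} = \left(g + 5\right) + 1 = \left(5 + g\right) + 1 = 6 + g$)
$S{\left(I \right)} = 6 + I$
$F = -1$ ($F = -6 + 5 = -1$)
$l{\left(b \right)} = -66 - 11 b$ ($l{\left(b \right)} = \left(6 + b\right) \left(6 + 5\right) \left(-1\right) = \left(6 + b\right) 11 \left(-1\right) = \left(66 + 11 b\right) \left(-1\right) = -66 - 11 b$)
$l{\left(7 \right)} \left(-115 + 15\right) = \left(-66 - 77\right) \left(-115 + 15\right) = \left(-66 - 77\right) \left(-100\right) = \left(-143\right) \left(-100\right) = 14300$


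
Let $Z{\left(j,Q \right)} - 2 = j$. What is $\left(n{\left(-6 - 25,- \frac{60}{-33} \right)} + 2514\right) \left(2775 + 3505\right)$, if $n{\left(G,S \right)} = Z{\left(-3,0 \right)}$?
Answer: $15781640$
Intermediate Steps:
$Z{\left(j,Q \right)} = 2 + j$
$n{\left(G,S \right)} = -1$ ($n{\left(G,S \right)} = 2 - 3 = -1$)
$\left(n{\left(-6 - 25,- \frac{60}{-33} \right)} + 2514\right) \left(2775 + 3505\right) = \left(-1 + 2514\right) \left(2775 + 3505\right) = 2513 \cdot 6280 = 15781640$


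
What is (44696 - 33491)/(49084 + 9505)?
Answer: 11205/58589 ≈ 0.19125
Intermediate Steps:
(44696 - 33491)/(49084 + 9505) = 11205/58589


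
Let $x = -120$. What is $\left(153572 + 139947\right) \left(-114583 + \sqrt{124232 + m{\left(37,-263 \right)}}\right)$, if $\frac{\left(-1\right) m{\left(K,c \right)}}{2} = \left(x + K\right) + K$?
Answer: $-33632287577 + 587038 \sqrt{31081} \approx -3.3529 \cdot 10^{10}$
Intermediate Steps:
$m{\left(K,c \right)} = 240 - 4 K$ ($m{\left(K,c \right)} = - 2 \left(\left(-120 + K\right) + K\right) = - 2 \left(-120 + 2 K\right) = 240 - 4 K$)
$\left(153572 + 139947\right) \left(-114583 + \sqrt{124232 + m{\left(37,-263 \right)}}\right) = \left(153572 + 139947\right) \left(-114583 + \sqrt{124232 + \left(240 - 148\right)}\right) = 293519 \left(-114583 + \sqrt{124232 + \left(240 - 148\right)}\right) = 293519 \left(-114583 + \sqrt{124232 + 92}\right) = 293519 \left(-114583 + \sqrt{124324}\right) = 293519 \left(-114583 + 2 \sqrt{31081}\right) = -33632287577 + 587038 \sqrt{31081}$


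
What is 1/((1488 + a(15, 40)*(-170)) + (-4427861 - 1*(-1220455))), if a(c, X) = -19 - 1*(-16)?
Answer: -1/3205408 ≈ -3.1197e-7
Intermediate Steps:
a(c, X) = -3 (a(c, X) = -19 + 16 = -3)
1/((1488 + a(15, 40)*(-170)) + (-4427861 - 1*(-1220455))) = 1/((1488 - 3*(-170)) + (-4427861 - 1*(-1220455))) = 1/((1488 + 510) + (-4427861 + 1220455)) = 1/(1998 - 3207406) = 1/(-3205408) = -1/3205408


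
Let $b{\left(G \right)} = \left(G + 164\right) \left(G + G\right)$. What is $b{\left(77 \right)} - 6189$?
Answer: $30925$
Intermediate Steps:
$b{\left(G \right)} = 2 G \left(164 + G\right)$ ($b{\left(G \right)} = \left(164 + G\right) 2 G = 2 G \left(164 + G\right)$)
$b{\left(77 \right)} - 6189 = 2 \cdot 77 \left(164 + 77\right) - 6189 = 2 \cdot 77 \cdot 241 - 6189 = 37114 - 6189 = 30925$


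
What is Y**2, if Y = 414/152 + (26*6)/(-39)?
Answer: 9409/5776 ≈ 1.6290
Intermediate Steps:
Y = -97/76 (Y = 414*(1/152) + 156*(-1/39) = 207/76 - 4 = -97/76 ≈ -1.2763)
Y**2 = (-97/76)**2 = 9409/5776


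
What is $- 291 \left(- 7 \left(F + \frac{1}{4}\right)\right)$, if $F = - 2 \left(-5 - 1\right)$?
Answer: $\frac{99813}{4} \approx 24953.0$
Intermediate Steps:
$F = 12$ ($F = \left(-2\right) \left(-6\right) = 12$)
$- 291 \left(- 7 \left(F + \frac{1}{4}\right)\right) = - 291 \left(- 7 \left(12 + \frac{1}{4}\right)\right) = - 291 \left(\left(-7\right) \frac{49}{4}\right) = \left(-291\right) \left(- \frac{343}{4}\right) = \frac{99813}{4}$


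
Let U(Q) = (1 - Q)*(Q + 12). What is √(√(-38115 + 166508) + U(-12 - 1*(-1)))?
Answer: √(12 + √128393) ≈ 19.244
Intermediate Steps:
U(Q) = (1 - Q)*(12 + Q)
√(√(-38115 + 166508) + U(-12 - 1*(-1))) = √(√(-38115 + 166508) + (12 - (-12 - 1*(-1))² - 11*(-12 - 1*(-1)))) = √(√128393 + (12 - (-12 + 1)² - 11*(-12 + 1))) = √(√128393 + (12 - 1*(-11)² - 11*(-11))) = √(√128393 + (12 - 1*121 + 121)) = √(√128393 + (12 - 121 + 121)) = √(√128393 + 12) = √(12 + √128393)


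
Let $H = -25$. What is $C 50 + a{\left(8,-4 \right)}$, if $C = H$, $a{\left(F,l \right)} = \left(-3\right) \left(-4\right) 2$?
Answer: $-1226$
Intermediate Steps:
$a{\left(F,l \right)} = 24$ ($a{\left(F,l \right)} = 12 \cdot 2 = 24$)
$C = -25$
$C 50 + a{\left(8,-4 \right)} = \left(-25\right) 50 + 24 = -1250 + 24 = -1226$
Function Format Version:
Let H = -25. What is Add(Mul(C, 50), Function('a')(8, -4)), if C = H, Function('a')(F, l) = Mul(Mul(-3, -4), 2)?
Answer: -1226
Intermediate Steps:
Function('a')(F, l) = 24 (Function('a')(F, l) = Mul(12, 2) = 24)
C = -25
Add(Mul(C, 50), Function('a')(8, -4)) = Add(Mul(-25, 50), 24) = Add(-1250, 24) = -1226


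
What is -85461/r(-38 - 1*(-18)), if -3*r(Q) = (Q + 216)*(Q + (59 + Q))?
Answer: 256383/3724 ≈ 68.846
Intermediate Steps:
r(Q) = -(59 + 2*Q)*(216 + Q)/3 (r(Q) = -(Q + 216)*(Q + (59 + Q))/3 = -(216 + Q)*(59 + 2*Q)/3 = -(59 + 2*Q)*(216 + Q)/3)
-85461/r(-38 - 1*(-18)) = -85461/(-4248 - 491*(-38 - 1*(-18))/3 - 2*(-38 - 1*(-18))²/3) = -85461/(-4248 - 491*(-38 + 18)/3 - 2*(-38 + 18)²/3) = -85461/(-4248 - 491/3*(-20) - ⅔*(-20)²) = -85461/(-4248 + 9820/3 - ⅔*400) = -85461/(-4248 + 9820/3 - 800/3) = -85461/(-3724/3) = -85461*(-3/3724) = 256383/3724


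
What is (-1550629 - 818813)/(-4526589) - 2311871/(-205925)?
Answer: 3650939060623/310712613275 ≈ 11.750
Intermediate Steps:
(-1550629 - 818813)/(-4526589) - 2311871/(-205925) = -2369442*(-1/4526589) - 2311871*(-1/205925) = 789814/1508863 + 2311871/205925 = 3650939060623/310712613275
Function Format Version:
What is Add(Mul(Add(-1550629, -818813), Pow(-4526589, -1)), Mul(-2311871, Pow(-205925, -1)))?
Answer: Rational(3650939060623, 310712613275) ≈ 11.750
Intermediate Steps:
Add(Mul(Add(-1550629, -818813), Pow(-4526589, -1)), Mul(-2311871, Pow(-205925, -1))) = Add(Mul(-2369442, Rational(-1, 4526589)), Mul(-2311871, Rational(-1, 205925))) = Add(Rational(789814, 1508863), Rational(2311871, 205925)) = Rational(3650939060623, 310712613275)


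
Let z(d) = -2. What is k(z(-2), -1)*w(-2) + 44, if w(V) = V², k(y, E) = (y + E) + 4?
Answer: 48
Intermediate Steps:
k(y, E) = 4 + E + y (k(y, E) = (E + y) + 4 = 4 + E + y)
k(z(-2), -1)*w(-2) + 44 = (4 - 1 - 2)*(-2)² + 44 = 1*4 + 44 = 4 + 44 = 48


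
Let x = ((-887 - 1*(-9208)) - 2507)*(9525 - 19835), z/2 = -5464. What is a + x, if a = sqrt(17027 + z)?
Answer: -59942340 + sqrt(6099) ≈ -5.9942e+7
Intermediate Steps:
z = -10928 (z = 2*(-5464) = -10928)
x = -59942340 (x = ((-887 + 9208) - 2507)*(-10310) = (8321 - 2507)*(-10310) = 5814*(-10310) = -59942340)
a = sqrt(6099) (a = sqrt(17027 - 10928) = sqrt(6099) ≈ 78.096)
a + x = sqrt(6099) - 59942340 = -59942340 + sqrt(6099)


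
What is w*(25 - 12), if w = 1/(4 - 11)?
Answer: -13/7 ≈ -1.8571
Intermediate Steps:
w = -1/7 (w = 1/(-7) = -1/7 ≈ -0.14286)
w*(25 - 12) = -(25 - 12)/7 = -1/7*13 = -13/7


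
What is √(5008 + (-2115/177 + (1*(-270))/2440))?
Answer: √258845676445/7198 ≈ 70.682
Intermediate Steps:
√(5008 + (-2115/177 + (1*(-270))/2440)) = √(5008 + (-2115*1/177 - 270*1/2440)) = √(5008 + (-705/59 - 27/244)) = √(5008 - 173613/14396) = √(71921555/14396) = √258845676445/7198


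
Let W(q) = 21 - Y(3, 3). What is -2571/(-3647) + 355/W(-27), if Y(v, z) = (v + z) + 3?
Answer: 1325537/43764 ≈ 30.288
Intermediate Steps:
Y(v, z) = 3 + v + z
W(q) = 12 (W(q) = 21 - (3 + 3 + 3) = 21 - 1*9 = 21 - 9 = 12)
-2571/(-3647) + 355/W(-27) = -2571/(-3647) + 355/12 = -2571*(-1/3647) + 355*(1/12) = 2571/3647 + 355/12 = 1325537/43764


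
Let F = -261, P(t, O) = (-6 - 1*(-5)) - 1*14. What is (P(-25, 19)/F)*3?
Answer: 5/29 ≈ 0.17241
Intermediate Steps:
P(t, O) = -15 (P(t, O) = (-6 + 5) - 14 = -1 - 14 = -15)
(P(-25, 19)/F)*3 = -15/(-261)*3 = -15*(-1/261)*3 = (5/87)*3 = 5/29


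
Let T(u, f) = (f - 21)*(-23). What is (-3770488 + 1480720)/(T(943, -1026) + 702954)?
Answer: -763256/242345 ≈ -3.1495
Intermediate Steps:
T(u, f) = 483 - 23*f (T(u, f) = (-21 + f)*(-23) = 483 - 23*f)
(-3770488 + 1480720)/(T(943, -1026) + 702954) = (-3770488 + 1480720)/((483 - 23*(-1026)) + 702954) = -2289768/((483 + 23598) + 702954) = -2289768/(24081 + 702954) = -2289768/727035 = -2289768*1/727035 = -763256/242345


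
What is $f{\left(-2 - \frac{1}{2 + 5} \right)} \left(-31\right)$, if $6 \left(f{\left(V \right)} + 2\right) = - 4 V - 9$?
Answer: $\frac{899}{14} \approx 64.214$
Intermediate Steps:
$f{\left(V \right)} = - \frac{7}{2} - \frac{2 V}{3}$ ($f{\left(V \right)} = -2 + \frac{- 4 V - 9}{6} = -2 + \frac{-9 - 4 V}{6} = -2 - \left(\frac{3}{2} + \frac{2 V}{3}\right) = - \frac{7}{2} - \frac{2 V}{3}$)
$f{\left(-2 - \frac{1}{2 + 5} \right)} \left(-31\right) = \left(- \frac{7}{2} - \frac{2 \left(-2 - \frac{1}{2 + 5}\right)}{3}\right) \left(-31\right) = \left(- \frac{7}{2} - \frac{2 \left(-2 - \frac{1}{7}\right)}{3}\right) \left(-31\right) = \left(- \frac{7}{2} - - \frac{10}{7}\right) \left(-31\right) = \left(- \frac{7}{2} + \frac{10}{7}\right) \left(-31\right) = \left(- \frac{29}{14}\right) \left(-31\right) = \frac{899}{14}$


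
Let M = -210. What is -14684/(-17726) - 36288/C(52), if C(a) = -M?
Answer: -7620922/44315 ≈ -171.97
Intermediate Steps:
C(a) = 210 (C(a) = -1*(-210) = 210)
-14684/(-17726) - 36288/C(52) = -14684/(-17726) - 36288/210 = -14684*(-1/17726) - 36288*1/210 = 7342/8863 - 864/5 = -7620922/44315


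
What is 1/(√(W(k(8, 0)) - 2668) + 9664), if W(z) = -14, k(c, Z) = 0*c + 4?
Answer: 4832/46697789 - 3*I*√298/93395578 ≈ 0.00010347 - 5.545e-7*I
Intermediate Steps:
k(c, Z) = 4 (k(c, Z) = 0 + 4 = 4)
1/(√(W(k(8, 0)) - 2668) + 9664) = 1/(√(-14 - 2668) + 9664) = 1/(√(-2682) + 9664) = 1/(3*I*√298 + 9664) = 1/(9664 + 3*I*√298)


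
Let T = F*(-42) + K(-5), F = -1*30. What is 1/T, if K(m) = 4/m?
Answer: 5/6296 ≈ 0.00079415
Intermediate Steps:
F = -30
T = 6296/5 (T = -30*(-42) + 4/(-5) = 1260 + 4*(-⅕) = 1260 - ⅘ = 6296/5 ≈ 1259.2)
1/T = 1/(6296/5) = 5/6296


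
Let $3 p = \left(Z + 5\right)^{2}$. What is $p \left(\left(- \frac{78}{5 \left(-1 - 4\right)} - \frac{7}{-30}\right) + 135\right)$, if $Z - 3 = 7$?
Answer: $\frac{20753}{2} \approx 10377.0$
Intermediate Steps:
$Z = 10$ ($Z = 3 + 7 = 10$)
$p = 75$ ($p = \frac{\left(10 + 5\right)^{2}}{3} = \frac{15^{2}}{3} = \frac{1}{3} \cdot 225 = 75$)
$p \left(\left(- \frac{78}{5 \left(-1 - 4\right)} - \frac{7}{-30}\right) + 135\right) = 75 \left(\left(- \frac{78}{5 \left(-1 - 4\right)} - \frac{7}{-30}\right) + 135\right) = 75 \left(\left(- \frac{78}{5 \left(-5\right)} - - \frac{7}{30}\right) + 135\right) = 75 \left(\left(- \frac{78}{-25} + \frac{7}{30}\right) + 135\right) = 75 \left(\left(\left(-78\right) \left(- \frac{1}{25}\right) + \frac{7}{30}\right) + 135\right) = 75 \left(\left(\frac{78}{25} + \frac{7}{30}\right) + 135\right) = 75 \left(\frac{503}{150} + 135\right) = 75 \cdot \frac{20753}{150} = \frac{20753}{2}$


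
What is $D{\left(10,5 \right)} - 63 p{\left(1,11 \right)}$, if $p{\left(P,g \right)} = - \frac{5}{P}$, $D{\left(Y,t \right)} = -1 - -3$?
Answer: $317$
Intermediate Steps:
$D{\left(Y,t \right)} = 2$ ($D{\left(Y,t \right)} = -1 + 3 = 2$)
$D{\left(10,5 \right)} - 63 p{\left(1,11 \right)} = 2 - 63 \left(- \frac{5}{1}\right) = 2 - 63 \left(\left(-5\right) 1\right) = 2 - -315 = 2 + 315 = 317$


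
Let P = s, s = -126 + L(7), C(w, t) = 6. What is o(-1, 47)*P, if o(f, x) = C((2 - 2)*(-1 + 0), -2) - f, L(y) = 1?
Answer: -875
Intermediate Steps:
s = -125 (s = -126 + 1 = -125)
P = -125
o(f, x) = 6 - f
o(-1, 47)*P = (6 - 1*(-1))*(-125) = (6 + 1)*(-125) = 7*(-125) = -875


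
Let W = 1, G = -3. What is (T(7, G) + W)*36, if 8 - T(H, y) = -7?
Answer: 576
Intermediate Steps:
T(H, y) = 15 (T(H, y) = 8 - 1*(-7) = 8 + 7 = 15)
(T(7, G) + W)*36 = (15 + 1)*36 = 16*36 = 576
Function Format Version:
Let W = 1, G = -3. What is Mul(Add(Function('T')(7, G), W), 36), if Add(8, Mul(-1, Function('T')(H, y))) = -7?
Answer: 576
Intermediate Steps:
Function('T')(H, y) = 15 (Function('T')(H, y) = Add(8, Mul(-1, -7)) = Add(8, 7) = 15)
Mul(Add(Function('T')(7, G), W), 36) = Mul(Add(15, 1), 36) = Mul(16, 36) = 576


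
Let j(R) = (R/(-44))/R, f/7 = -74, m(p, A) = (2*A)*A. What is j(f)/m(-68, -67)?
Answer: -1/395032 ≈ -2.5314e-6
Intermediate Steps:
m(p, A) = 2*A²
f = -518 (f = 7*(-74) = -518)
j(R) = -1/44 (j(R) = (R*(-1/44))/R = (-R/44)/R = -1/44)
j(f)/m(-68, -67) = -1/(44*(2*(-67)²)) = -1/(44*(2*4489)) = -1/44/8978 = -1/44*1/8978 = -1/395032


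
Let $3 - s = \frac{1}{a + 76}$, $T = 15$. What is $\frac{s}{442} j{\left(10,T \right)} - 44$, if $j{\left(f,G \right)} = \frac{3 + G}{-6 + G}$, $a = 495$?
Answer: $- \frac{5550692}{126191} \approx -43.986$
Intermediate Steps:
$j{\left(f,G \right)} = \frac{3 + G}{-6 + G}$
$s = \frac{1712}{571}$ ($s = 3 - \frac{1}{495 + 76} = 3 - \frac{1}{571} = \frac{1712}{571} \approx 2.9982$)
$\frac{s}{442} j{\left(10,T \right)} - 44 = \frac{1712}{571 \cdot 442} \frac{3 + 15}{-6 + 15} - 44 = \frac{1712}{571} \cdot \frac{1}{442} \cdot \frac{1}{9} \cdot 18 - 44 = \frac{856 \cdot \frac{1}{9} \cdot 18}{126191} - 44 = \frac{856}{126191} \cdot 2 - 44 = \frac{1712}{126191} - 44 = - \frac{5550692}{126191}$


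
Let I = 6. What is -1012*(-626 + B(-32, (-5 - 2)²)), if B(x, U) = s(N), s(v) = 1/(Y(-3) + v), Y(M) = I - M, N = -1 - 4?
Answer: 633259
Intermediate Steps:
N = -5
Y(M) = 6 - M
s(v) = 1/(9 + v) (s(v) = 1/((6 - 1*(-3)) + v) = 1/((6 + 3) + v) = 1/(9 + v))
B(x, U) = ¼ (B(x, U) = 1/(9 - 5) = 1/4 = ¼)
-1012*(-626 + B(-32, (-5 - 2)²)) = -1012*(-626 + ¼) = -1012*(-2503/4) = 633259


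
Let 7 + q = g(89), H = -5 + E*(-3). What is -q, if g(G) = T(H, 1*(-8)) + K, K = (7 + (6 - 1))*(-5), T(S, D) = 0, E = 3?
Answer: 67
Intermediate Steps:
H = -14 (H = -5 + 3*(-3) = -5 - 9 = -14)
K = -60 (K = (7 + 5)*(-5) = 12*(-5) = -60)
g(G) = -60 (g(G) = 0 - 60 = -60)
q = -67 (q = -7 - 60 = -67)
-q = -1*(-67) = 67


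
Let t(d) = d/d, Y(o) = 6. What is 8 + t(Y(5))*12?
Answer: 20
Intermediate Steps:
t(d) = 1
8 + t(Y(5))*12 = 8 + 1*12 = 8 + 12 = 20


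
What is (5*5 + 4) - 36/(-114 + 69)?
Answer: 149/5 ≈ 29.800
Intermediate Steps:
(5*5 + 4) - 36/(-114 + 69) = (25 + 4) - 36/(-45) = 29 - 1/45*(-36) = 29 + ⅘ = 149/5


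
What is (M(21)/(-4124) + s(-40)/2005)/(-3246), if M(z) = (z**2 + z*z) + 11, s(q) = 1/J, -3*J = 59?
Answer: 105649807/1583556490680 ≈ 6.6717e-5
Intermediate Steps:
J = -59/3 (J = -1/3*59 = -59/3 ≈ -19.667)
s(q) = -3/59 (s(q) = 1/(-59/3) = -3/59)
M(z) = 11 + 2*z**2 (M(z) = (z**2 + z**2) + 11 = 2*z**2 + 11 = 11 + 2*z**2)
(M(21)/(-4124) + s(-40)/2005)/(-3246) = ((11 + 2*21**2)/(-4124) - 3/59/2005)/(-3246) = ((11 + 2*441)*(-1/4124) - 3/59*1/2005)*(-1/3246) = ((11 + 882)*(-1/4124) - 3/118295)*(-1/3246) = (893*(-1/4124) - 3/118295)*(-1/3246) = (-893/4124 - 3/118295)*(-1/3246) = -105649807/487848580*(-1/3246) = 105649807/1583556490680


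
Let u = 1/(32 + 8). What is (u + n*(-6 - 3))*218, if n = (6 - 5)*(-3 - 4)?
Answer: 274789/20 ≈ 13739.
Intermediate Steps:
u = 1/40 ≈ 0.025000
n = -7 (n = 1*(-7) = -7)
(u + n*(-6 - 3))*218 = (1/40 - 7*(-6 - 3))*218 = (1/40 - 7*(-9))*218 = (1/40 + 63)*218 = (2521/40)*218 = 274789/20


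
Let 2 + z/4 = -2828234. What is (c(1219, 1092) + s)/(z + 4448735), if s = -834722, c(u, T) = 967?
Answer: 833755/6864209 ≈ 0.12146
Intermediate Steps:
z = -11312944 (z = -8 + 4*(-2828234) = -8 - 11312936 = -11312944)
(c(1219, 1092) + s)/(z + 4448735) = (967 - 834722)/(-11312944 + 4448735) = -833755/(-6864209) = -833755*(-1/6864209) = 833755/6864209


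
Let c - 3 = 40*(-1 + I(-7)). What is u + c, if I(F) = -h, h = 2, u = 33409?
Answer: 33292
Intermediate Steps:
I(F) = -2 (I(F) = -1*2 = -2)
c = -117 (c = 3 + 40*(-1 - 2) = 3 + 40*(-3) = 3 - 120 = -117)
u + c = 33409 - 117 = 33292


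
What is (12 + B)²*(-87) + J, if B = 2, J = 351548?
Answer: 334496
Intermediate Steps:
(12 + B)²*(-87) + J = (12 + 2)²*(-87) + 351548 = 14²*(-87) + 351548 = 196*(-87) + 351548 = -17052 + 351548 = 334496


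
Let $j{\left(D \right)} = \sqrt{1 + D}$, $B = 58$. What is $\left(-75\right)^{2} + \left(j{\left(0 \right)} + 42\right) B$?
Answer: $8119$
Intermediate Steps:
$\left(-75\right)^{2} + \left(j{\left(0 \right)} + 42\right) B = \left(-75\right)^{2} + \left(\sqrt{1 + 0} + 42\right) 58 = 5625 + \left(\sqrt{1} + 42\right) 58 = 5625 + \left(1 + 42\right) 58 = 5625 + 43 \cdot 58 = 5625 + 2494 = 8119$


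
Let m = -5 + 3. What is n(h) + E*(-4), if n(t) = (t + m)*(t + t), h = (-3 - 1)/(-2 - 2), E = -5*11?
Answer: 218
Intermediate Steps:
E = -55
h = 1 (h = -4/(-4) = -4*(-¼) = 1)
m = -2
n(t) = 2*t*(-2 + t) (n(t) = (t - 2)*(t + t) = (-2 + t)*(2*t) = 2*t*(-2 + t))
n(h) + E*(-4) = 2*1*(-2 + 1) - 55*(-4) = 2*1*(-1) + 220 = -2 + 220 = 218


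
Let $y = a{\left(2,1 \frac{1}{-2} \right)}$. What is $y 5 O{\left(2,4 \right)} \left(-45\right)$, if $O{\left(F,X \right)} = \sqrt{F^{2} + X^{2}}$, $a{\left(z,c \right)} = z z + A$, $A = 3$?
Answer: $- 3150 \sqrt{5} \approx -7043.6$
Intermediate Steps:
$a{\left(z,c \right)} = 3 + z^{2}$ ($a{\left(z,c \right)} = z z + 3 = z^{2} + 3 = 3 + z^{2}$)
$y = 7$ ($y = 3 + 2^{2} = 3 + 4 = 7$)
$y 5 O{\left(2,4 \right)} \left(-45\right) = 7 \cdot 5 \sqrt{2^{2} + 4^{2}} \left(-45\right) = 35 \sqrt{4 + 16} \left(-45\right) = 35 \sqrt{20} \left(-45\right) = 35 \cdot 2 \sqrt{5} \left(-45\right) = 70 \sqrt{5} \left(-45\right) = - 3150 \sqrt{5}$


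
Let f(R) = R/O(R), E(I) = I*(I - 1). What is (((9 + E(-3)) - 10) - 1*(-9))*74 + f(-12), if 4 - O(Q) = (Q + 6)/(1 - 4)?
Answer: 1474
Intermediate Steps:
E(I) = I*(-1 + I)
O(Q) = 6 + Q/3 (O(Q) = 4 - (Q + 6)/(1 - 4) = 4 - (6 + Q)/(-3) = 4 - (6 + Q)*(-1)/3 = 4 - (-2 - Q/3) = 4 + (2 + Q/3) = 6 + Q/3)
f(R) = R/(6 + R/3)
(((9 + E(-3)) - 10) - 1*(-9))*74 + f(-12) = (((9 - 3*(-1 - 3)) - 10) - 1*(-9))*74 + 3*(-12)/(18 - 12) = (((9 - 3*(-4)) - 10) + 9)*74 + 3*(-12)/6 = (((9 + 12) - 10) + 9)*74 + 3*(-12)*(⅙) = ((21 - 10) + 9)*74 - 6 = (11 + 9)*74 - 6 = 20*74 - 6 = 1480 - 6 = 1474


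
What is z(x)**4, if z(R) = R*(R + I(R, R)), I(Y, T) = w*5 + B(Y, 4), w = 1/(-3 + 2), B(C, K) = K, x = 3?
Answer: 1296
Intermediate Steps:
w = -1 (w = 1/(-1) = -1)
I(Y, T) = -1 (I(Y, T) = -1*5 + 4 = -5 + 4 = -1)
z(R) = R*(-1 + R) (z(R) = R*(R - 1) = R*(-1 + R))
z(x)**4 = (3*(-1 + 3))**4 = (3*2)**4 = 6**4 = 1296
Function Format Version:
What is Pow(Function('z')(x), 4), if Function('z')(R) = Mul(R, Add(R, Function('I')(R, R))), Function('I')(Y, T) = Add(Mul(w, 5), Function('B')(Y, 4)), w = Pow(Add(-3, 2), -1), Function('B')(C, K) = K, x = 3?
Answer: 1296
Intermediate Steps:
w = -1 (w = Pow(-1, -1) = -1)
Function('I')(Y, T) = -1 (Function('I')(Y, T) = Add(Mul(-1, 5), 4) = Add(-5, 4) = -1)
Function('z')(R) = Mul(R, Add(-1, R)) (Function('z')(R) = Mul(R, Add(R, -1)) = Mul(R, Add(-1, R)))
Pow(Function('z')(x), 4) = Pow(Mul(3, Add(-1, 3)), 4) = Pow(Mul(3, 2), 4) = Pow(6, 4) = 1296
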